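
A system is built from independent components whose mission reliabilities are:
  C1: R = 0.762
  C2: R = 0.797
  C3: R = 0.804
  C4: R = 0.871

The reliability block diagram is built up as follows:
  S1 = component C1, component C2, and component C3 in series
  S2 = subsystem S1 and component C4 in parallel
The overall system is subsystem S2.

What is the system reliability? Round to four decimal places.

0.9340

Series (C1, C2, and C3): 0.762000 × 0.797000 × 0.804000 = 0.488280
Parallel ([0.488280] and C4): 1 − (1 − 0.488280)(1 − 0.871000) = 0.9340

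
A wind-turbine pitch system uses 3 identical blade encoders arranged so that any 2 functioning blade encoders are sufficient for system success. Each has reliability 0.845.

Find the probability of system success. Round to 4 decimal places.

0.9354

R = Σ_{i=2}^{3} C(3,i) p^i (1−p)^{3−i} with p = 0.845
C(3,2)·0.845^2·0.155^1 = 0.332022
C(3,3)·0.845^3·0.155^0 = 0.603351
Sum = 0.9354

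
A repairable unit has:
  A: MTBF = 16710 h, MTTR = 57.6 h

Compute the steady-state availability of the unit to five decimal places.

0.99656

A(A) = MTBF/(MTBF+MTTR) = 16710/(16710+57.6) = 0.99656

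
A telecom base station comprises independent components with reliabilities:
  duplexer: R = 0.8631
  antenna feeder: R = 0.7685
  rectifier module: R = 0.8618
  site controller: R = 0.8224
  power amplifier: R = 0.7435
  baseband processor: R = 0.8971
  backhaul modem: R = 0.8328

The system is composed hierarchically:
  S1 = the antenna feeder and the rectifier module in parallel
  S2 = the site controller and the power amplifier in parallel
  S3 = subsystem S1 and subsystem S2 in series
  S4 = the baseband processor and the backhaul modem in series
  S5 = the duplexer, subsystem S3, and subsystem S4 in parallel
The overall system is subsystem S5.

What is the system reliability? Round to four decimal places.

Parallel (antenna feeder and rectifier module): 1 − (1 − 0.768500)(1 − 0.861800) = 0.968007
Parallel (site controller and power amplifier): 1 − (1 − 0.822400)(1 − 0.743500) = 0.954446
Series ([0.968007] and [0.954446]): 0.968007 × 0.954446 = 0.923910
Series (baseband processor and backhaul modem): 0.897100 × 0.832800 = 0.747105
Parallel (duplexer, [0.923910], and [0.747105]): 1 − (1 − 0.863100)(1 − 0.923910)(1 − 0.747105) = 0.9974

0.9974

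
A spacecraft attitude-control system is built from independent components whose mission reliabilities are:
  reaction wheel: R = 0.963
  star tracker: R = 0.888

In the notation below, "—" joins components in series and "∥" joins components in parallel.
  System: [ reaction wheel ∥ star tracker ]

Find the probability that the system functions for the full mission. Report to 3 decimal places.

0.996

Parallel (reaction wheel and star tracker): 1 − (1 − 0.96300)(1 − 0.88800) = 0.996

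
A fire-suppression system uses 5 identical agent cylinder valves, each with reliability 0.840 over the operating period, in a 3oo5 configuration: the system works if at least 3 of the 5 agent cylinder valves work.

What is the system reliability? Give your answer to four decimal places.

R = Σ_{i=3}^{5} C(5,i) p^i (1−p)^{5−i} with p = 0.840
C(5,3)·0.840^3·0.160^2 = 0.151732
C(5,4)·0.840^4·0.160^1 = 0.398297
C(5,5)·0.840^5·0.160^0 = 0.418212
Sum = 0.9682

0.9682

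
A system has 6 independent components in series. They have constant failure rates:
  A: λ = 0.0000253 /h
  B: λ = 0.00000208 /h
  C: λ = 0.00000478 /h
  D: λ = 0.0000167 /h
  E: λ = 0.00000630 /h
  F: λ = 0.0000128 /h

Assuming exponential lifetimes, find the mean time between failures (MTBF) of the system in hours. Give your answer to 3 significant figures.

Series of exponential components: λ_sys = Σ λ_i
λ_sys = 0.0000253 + 0.00000208 + 0.00000478 + 0.0000167 + 0.00000630 + 0.0000128 = 6.7960e-05 /h
MTBF = 1 / λ_sys = 14700 h

14700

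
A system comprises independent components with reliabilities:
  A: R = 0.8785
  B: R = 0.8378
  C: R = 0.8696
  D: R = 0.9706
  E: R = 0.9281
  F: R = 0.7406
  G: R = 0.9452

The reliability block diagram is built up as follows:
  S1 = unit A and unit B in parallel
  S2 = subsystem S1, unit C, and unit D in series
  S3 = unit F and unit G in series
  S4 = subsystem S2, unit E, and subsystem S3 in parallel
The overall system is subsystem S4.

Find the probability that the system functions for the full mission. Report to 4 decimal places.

Parallel (A and B): 1 − (1 − 0.878500)(1 − 0.837800) = 0.980293
Series ([0.980293], C, and D): 0.980293 × 0.869600 × 0.970600 = 0.827400
Series (F and G): 0.740600 × 0.945200 = 0.700015
Parallel ([0.827400], E, and [0.700015]): 1 − (1 − 0.827400)(1 − 0.928100)(1 − 0.700015) = 0.9963

0.9963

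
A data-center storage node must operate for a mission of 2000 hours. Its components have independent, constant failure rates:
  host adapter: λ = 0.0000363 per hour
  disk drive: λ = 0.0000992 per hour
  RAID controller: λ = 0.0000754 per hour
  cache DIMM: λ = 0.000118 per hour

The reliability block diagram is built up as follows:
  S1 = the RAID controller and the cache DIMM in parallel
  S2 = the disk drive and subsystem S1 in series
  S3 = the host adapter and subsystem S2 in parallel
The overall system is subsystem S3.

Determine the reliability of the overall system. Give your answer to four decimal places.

R(host adapter) = exp(−0.0000363 × 2000) = 0.929973
R(disk drive) = exp(−0.0000992 × 2000) = 0.820042
R(RAID controller) = exp(−0.0000754 × 2000) = 0.860020
R(cache DIMM) = exp(−0.000118 × 2000) = 0.789781
Parallel (RAID controller and cache DIMM): 1 − (1 − 0.860020)(1 − 0.789781) = 0.970574
Series (disk drive and [0.970574]): 0.820042 × 0.970574 = 0.795911
Parallel (host adapter and [0.795911]): 1 − (1 − 0.929973)(1 − 0.795911) = 0.9857

0.9857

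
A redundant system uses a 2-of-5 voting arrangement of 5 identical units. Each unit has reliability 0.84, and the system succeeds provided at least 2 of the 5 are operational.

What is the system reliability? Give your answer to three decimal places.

R = Σ_{i=2}^{5} C(5,i) p^i (1−p)^{5−i} with p = 0.84
C(5,2)·0.84^2·0.16^3 = 0.02890
C(5,3)·0.84^3·0.16^2 = 0.15173
C(5,4)·0.84^4·0.16^1 = 0.39830
C(5,5)·0.84^5·0.16^0 = 0.41821
Sum = 0.997

0.997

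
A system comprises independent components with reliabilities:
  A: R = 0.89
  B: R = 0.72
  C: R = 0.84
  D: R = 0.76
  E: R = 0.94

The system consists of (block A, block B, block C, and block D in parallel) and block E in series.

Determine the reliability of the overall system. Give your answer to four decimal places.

Parallel (A, B, C, and D): 1 − (1 − 0.890000)(1 − 0.720000)(1 − 0.840000)(1 − 0.760000) = 0.998817
Series ([0.998817] and E): 0.998817 × 0.940000 = 0.9389

0.9389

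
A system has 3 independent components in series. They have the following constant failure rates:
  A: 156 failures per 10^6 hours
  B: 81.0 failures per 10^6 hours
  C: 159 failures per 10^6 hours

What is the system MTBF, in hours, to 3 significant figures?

Series of exponential components: λ_sys = Σ λ_i
λ_sys = 0.000156 + 0.0000810 + 0.000159 = 3.9600e-04 /h
MTBF = 1 / λ_sys = 2530 h

2530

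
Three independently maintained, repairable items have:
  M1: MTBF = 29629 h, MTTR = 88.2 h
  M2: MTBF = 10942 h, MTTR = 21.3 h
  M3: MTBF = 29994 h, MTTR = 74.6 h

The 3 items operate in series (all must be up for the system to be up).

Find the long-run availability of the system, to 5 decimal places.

A(M1) = MTBF/(MTBF+MTTR) = 29629/(29629+88.2) = 0.997032
A(M2) = MTBF/(MTBF+MTTR) = 10942/(10942+21.3) = 0.998057
A(M3) = MTBF/(MTBF+MTTR) = 29994/(29994+74.6) = 0.997519
Series availability: 0.997032 × 0.998057 × 0.997519 = 0.99263

0.99263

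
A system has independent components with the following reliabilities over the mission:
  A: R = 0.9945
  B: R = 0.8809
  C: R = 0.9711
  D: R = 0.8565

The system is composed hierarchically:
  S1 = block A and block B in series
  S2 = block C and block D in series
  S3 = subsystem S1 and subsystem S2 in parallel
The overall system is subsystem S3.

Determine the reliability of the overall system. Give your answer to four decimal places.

0.9791

Series (A and B): 0.994500 × 0.880900 = 0.876055
Series (C and D): 0.971100 × 0.856500 = 0.831747
Parallel ([0.876055] and [0.831747]): 1 − (1 − 0.876055)(1 − 0.831747) = 0.9791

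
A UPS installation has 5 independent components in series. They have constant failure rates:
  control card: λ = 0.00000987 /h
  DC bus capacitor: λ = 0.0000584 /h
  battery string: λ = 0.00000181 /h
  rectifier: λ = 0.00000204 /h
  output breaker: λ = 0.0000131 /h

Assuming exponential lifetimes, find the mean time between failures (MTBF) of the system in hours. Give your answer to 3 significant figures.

Series of exponential components: λ_sys = Σ λ_i
λ_sys = 0.00000987 + 0.0000584 + 0.00000181 + 0.00000204 + 0.0000131 = 8.5220e-05 /h
MTBF = 1 / λ_sys = 11700 h

11700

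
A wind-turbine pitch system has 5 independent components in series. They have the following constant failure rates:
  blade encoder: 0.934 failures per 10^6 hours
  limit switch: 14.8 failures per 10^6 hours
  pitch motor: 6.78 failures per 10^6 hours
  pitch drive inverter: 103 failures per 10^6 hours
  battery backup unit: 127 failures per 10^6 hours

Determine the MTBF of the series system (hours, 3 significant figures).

3960

Series of exponential components: λ_sys = Σ λ_i
λ_sys = 0.000000934 + 0.0000148 + 0.00000678 + 0.000103 + 0.000127 = 2.5251e-04 /h
MTBF = 1 / λ_sys = 3960 h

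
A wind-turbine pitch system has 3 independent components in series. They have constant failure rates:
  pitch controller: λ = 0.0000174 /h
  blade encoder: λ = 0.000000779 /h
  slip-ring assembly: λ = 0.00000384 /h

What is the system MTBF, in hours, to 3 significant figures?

45400

Series of exponential components: λ_sys = Σ λ_i
λ_sys = 0.0000174 + 0.000000779 + 0.00000384 = 2.2019e-05 /h
MTBF = 1 / λ_sys = 45400 h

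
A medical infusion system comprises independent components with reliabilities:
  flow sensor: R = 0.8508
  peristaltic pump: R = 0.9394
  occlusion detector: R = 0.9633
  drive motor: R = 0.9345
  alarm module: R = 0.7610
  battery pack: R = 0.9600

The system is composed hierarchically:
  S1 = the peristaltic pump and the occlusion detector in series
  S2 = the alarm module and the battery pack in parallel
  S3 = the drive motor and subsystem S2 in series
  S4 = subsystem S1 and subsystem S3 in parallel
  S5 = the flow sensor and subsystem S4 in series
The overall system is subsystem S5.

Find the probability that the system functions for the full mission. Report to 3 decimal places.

0.845

Series (peristaltic pump and occlusion detector): 0.93940 × 0.96330 = 0.90492
Parallel (alarm module and battery pack): 1 − (1 − 0.76100)(1 − 0.96000) = 0.99044
Series (drive motor and [0.99044]): 0.93450 × 0.99044 = 0.92557
Parallel ([0.90492] and [0.92557]): 1 − (1 − 0.90492)(1 − 0.92557) = 0.99292
Series (flow sensor and [0.99292]): 0.85080 × 0.99292 = 0.845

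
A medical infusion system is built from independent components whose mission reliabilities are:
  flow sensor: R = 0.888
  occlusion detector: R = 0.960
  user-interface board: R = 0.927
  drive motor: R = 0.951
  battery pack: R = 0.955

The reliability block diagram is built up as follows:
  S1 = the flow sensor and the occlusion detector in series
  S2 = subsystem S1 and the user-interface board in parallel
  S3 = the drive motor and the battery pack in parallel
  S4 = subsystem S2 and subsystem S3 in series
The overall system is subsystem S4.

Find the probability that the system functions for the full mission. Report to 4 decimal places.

Series (flow sensor and occlusion detector): 0.888000 × 0.960000 = 0.852480
Parallel ([0.852480] and user-interface board): 1 − (1 − 0.852480)(1 − 0.927000) = 0.989231
Parallel (drive motor and battery pack): 1 − (1 − 0.951000)(1 − 0.955000) = 0.997795
Series ([0.989231] and [0.997795]): 0.989231 × 0.997795 = 0.9870

0.9870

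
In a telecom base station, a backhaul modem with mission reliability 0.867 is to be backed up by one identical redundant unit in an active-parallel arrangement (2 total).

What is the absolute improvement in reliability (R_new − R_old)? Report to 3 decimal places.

R_before = 0.867
R_after = 1 − (1 − 0.867)^2 = 0.982
ΔR = 0.982 − 0.867 = 0.115

0.115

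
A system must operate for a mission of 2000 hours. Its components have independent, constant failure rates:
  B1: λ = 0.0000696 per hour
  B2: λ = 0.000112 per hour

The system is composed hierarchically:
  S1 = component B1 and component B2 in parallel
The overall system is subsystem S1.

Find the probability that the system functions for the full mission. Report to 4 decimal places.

R(B1) = exp(−0.0000696 × 2000) = 0.870054
R(B2) = exp(−0.000112 × 2000) = 0.799315
Parallel (B1 and B2): 1 − (1 − 0.870054)(1 − 0.799315) = 0.9739

0.9739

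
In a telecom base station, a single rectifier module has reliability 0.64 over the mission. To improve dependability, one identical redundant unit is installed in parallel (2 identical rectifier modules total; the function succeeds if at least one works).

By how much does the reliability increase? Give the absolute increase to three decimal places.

R_before = 0.64
R_after = 1 − (1 − 0.64)^2 = 0.870
ΔR = 0.870 − 0.64 = 0.230

0.230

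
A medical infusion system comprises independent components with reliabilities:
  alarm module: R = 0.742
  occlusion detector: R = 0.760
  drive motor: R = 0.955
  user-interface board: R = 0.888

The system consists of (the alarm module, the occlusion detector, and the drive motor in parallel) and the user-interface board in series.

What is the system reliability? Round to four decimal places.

Parallel (alarm module, occlusion detector, and drive motor): 1 − (1 − 0.742000)(1 − 0.760000)(1 − 0.955000) = 0.997214
Series ([0.997214] and user-interface board): 0.997214 × 0.888000 = 0.8855

0.8855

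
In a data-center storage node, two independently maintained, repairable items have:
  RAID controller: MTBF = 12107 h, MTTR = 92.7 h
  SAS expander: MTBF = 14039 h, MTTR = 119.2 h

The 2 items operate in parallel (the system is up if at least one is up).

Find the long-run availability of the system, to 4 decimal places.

0.9999

A(RAID controller) = MTBF/(MTBF+MTTR) = 12107/(12107+92.7) = 0.992401
A(SAS expander) = MTBF/(MTBF+MTTR) = 14039/(14039+119.2) = 0.991581
Parallel availability: 1 − (1 − 0.992401)(1 − 0.991581) = 0.9999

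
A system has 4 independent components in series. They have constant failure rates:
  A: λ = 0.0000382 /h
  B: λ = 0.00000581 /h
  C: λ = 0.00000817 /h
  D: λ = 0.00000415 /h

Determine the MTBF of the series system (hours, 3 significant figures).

17800

Series of exponential components: λ_sys = Σ λ_i
λ_sys = 0.0000382 + 0.00000581 + 0.00000817 + 0.00000415 = 5.6330e-05 /h
MTBF = 1 / λ_sys = 17800 h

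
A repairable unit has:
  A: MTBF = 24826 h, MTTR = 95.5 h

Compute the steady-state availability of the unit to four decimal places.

0.9962

A(A) = MTBF/(MTBF+MTTR) = 24826/(24826+95.5) = 0.9962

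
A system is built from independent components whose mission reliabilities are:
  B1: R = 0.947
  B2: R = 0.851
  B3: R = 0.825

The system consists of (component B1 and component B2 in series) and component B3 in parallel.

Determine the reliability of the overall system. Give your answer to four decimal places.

0.9660

Series (B1 and B2): 0.947000 × 0.851000 = 0.805897
Parallel ([0.805897] and B3): 1 − (1 − 0.805897)(1 − 0.825000) = 0.9660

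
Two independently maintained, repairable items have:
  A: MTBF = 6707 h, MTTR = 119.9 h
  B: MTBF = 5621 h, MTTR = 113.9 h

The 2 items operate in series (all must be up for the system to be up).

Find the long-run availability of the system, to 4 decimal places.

0.9629

A(A) = MTBF/(MTBF+MTTR) = 6707/(6707+119.9) = 0.982437
A(B) = MTBF/(MTBF+MTTR) = 5621/(5621+113.9) = 0.980139
Series availability: 0.982437 × 0.980139 = 0.9629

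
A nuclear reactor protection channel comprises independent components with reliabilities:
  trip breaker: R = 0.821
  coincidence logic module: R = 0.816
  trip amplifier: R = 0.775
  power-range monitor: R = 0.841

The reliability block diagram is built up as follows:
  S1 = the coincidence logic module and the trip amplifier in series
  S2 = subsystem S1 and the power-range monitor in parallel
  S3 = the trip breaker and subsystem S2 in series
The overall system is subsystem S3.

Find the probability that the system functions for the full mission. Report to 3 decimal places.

0.773

Series (coincidence logic module and trip amplifier): 0.81600 × 0.77500 = 0.63240
Parallel ([0.63240] and power-range monitor): 1 − (1 − 0.63240)(1 − 0.84100) = 0.94155
Series (trip breaker and [0.94155]): 0.82100 × 0.94155 = 0.773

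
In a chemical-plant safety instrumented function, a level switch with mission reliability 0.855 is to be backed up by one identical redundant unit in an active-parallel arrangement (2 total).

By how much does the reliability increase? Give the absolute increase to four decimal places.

0.1240

R_before = 0.855
R_after = 1 − (1 − 0.855)^2 = 0.9790
ΔR = 0.9790 − 0.855 = 0.1240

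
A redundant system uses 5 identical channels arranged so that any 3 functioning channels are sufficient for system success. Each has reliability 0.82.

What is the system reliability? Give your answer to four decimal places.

0.9563

R = Σ_{i=3}^{5} C(5,i) p^i (1−p)^{5−i} with p = 0.82
C(5,3)·0.82^3·0.18^2 = 0.178643
C(5,4)·0.82^4·0.18^1 = 0.406910
C(5,5)·0.82^5·0.18^0 = 0.370740
Sum = 0.9563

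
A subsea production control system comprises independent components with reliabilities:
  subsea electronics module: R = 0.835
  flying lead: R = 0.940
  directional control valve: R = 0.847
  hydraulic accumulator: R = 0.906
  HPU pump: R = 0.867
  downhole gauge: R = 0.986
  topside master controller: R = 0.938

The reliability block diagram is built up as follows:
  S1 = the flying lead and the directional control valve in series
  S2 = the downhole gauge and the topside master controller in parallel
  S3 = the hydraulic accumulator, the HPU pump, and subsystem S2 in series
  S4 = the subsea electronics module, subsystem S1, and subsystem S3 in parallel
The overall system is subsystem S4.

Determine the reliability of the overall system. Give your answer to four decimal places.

0.9928

Series (flying lead and directional control valve): 0.940000 × 0.847000 = 0.796180
Parallel (downhole gauge and topside master controller): 1 − (1 − 0.986000)(1 − 0.938000) = 0.999132
Series (hydraulic accumulator, HPU pump, and [0.999132]): 0.906000 × 0.867000 × 0.999132 = 0.784820
Parallel (subsea electronics module, [0.796180], and [0.784820]): 1 − (1 − 0.835000)(1 − 0.796180)(1 − 0.784820) = 0.9928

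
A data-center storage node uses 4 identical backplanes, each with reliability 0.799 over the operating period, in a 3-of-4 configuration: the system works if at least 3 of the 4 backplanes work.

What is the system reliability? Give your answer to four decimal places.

R = Σ_{i=3}^{4} C(4,i) p^i (1−p)^{4−i} with p = 0.799
C(4,3)·0.799^3·0.201^1 = 0.410106
C(4,4)·0.799^4·0.201^0 = 0.407556
Sum = 0.8177

0.8177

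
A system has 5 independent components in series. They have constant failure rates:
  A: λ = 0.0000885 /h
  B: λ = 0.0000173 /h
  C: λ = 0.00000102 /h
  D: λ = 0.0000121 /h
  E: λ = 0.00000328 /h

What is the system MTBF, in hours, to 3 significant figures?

Series of exponential components: λ_sys = Σ λ_i
λ_sys = 0.0000885 + 0.0000173 + 0.00000102 + 0.0000121 + 0.00000328 = 1.2220e-04 /h
MTBF = 1 / λ_sys = 8180 h

8180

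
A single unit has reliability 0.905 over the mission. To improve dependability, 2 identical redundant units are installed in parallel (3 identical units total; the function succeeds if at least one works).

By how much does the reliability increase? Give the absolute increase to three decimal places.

R_before = 0.905
R_after = 1 − (1 − 0.905)^3 = 0.999
ΔR = 0.999 − 0.905 = 0.094

0.094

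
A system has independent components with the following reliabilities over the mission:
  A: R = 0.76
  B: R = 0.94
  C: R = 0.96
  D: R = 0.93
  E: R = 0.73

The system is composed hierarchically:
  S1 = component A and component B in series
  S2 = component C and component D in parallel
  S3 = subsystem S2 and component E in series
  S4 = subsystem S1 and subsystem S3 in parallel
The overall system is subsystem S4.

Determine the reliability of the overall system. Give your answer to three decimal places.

0.922

Series (A and B): 0.76000 × 0.94000 = 0.71440
Parallel (C and D): 1 − (1 − 0.96000)(1 − 0.93000) = 0.99720
Series ([0.99720] and E): 0.99720 × 0.73000 = 0.72796
Parallel ([0.71440] and [0.72796]): 1 − (1 − 0.71440)(1 − 0.72796) = 0.922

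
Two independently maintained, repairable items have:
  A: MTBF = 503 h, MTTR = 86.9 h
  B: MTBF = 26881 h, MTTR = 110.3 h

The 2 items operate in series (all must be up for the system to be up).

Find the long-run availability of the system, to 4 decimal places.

0.8492

A(A) = MTBF/(MTBF+MTTR) = 503/(503+86.9) = 0.852687
A(B) = MTBF/(MTBF+MTTR) = 26881/(26881+110.3) = 0.995913
Series availability: 0.852687 × 0.995913 = 0.8492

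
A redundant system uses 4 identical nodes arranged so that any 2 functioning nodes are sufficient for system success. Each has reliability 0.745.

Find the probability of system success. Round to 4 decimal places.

R = Σ_{i=2}^{4} C(4,i) p^i (1−p)^{4−i} with p = 0.745
C(4,2)·0.745^2·0.255^2 = 0.216543
C(4,3)·0.745^3·0.255^1 = 0.421763
C(4,4)·0.745^4·0.255^0 = 0.308053
Sum = 0.9464

0.9464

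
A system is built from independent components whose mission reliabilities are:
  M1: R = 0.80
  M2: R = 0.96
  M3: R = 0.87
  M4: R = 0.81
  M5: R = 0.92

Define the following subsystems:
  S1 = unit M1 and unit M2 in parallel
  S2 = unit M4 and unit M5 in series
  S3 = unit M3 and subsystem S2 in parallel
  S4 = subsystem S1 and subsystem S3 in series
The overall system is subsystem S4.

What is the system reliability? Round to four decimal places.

0.9591

Parallel (M1 and M2): 1 − (1 − 0.800000)(1 − 0.960000) = 0.992000
Series (M4 and M5): 0.810000 × 0.920000 = 0.745200
Parallel (M3 and [0.745200]): 1 − (1 − 0.870000)(1 − 0.745200) = 0.966876
Series ([0.992000] and [0.966876]): 0.992000 × 0.966876 = 0.9591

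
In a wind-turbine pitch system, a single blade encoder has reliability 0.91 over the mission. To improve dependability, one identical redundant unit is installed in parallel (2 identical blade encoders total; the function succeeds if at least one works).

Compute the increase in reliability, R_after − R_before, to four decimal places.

R_before = 0.91
R_after = 1 − (1 − 0.91)^2 = 0.9919
ΔR = 0.9919 − 0.91 = 0.0819

0.0819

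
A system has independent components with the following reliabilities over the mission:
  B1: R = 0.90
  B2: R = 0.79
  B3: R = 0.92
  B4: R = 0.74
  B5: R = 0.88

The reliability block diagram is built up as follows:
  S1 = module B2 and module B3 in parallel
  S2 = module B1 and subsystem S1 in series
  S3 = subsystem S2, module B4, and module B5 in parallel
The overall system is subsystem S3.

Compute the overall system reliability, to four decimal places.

Parallel (B2 and B3): 1 − (1 − 0.790000)(1 − 0.920000) = 0.983200
Series (B1 and [0.983200]): 0.900000 × 0.983200 = 0.884880
Parallel ([0.884880], B4, and B5): 1 − (1 − 0.884880)(1 − 0.740000)(1 − 0.880000) = 0.9964

0.9964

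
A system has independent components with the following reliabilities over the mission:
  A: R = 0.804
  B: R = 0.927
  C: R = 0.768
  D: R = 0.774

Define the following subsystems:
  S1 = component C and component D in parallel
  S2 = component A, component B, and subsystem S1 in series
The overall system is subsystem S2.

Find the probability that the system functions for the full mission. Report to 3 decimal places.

Parallel (C and D): 1 − (1 − 0.76800)(1 − 0.77400) = 0.94757
Series (A, B, and [0.94757]): 0.80400 × 0.92700 × 0.94757 = 0.706

0.706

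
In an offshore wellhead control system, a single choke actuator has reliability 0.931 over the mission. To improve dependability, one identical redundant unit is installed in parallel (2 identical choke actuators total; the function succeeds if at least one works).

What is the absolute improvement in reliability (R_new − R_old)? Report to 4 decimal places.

R_before = 0.931
R_after = 1 − (1 − 0.931)^2 = 0.9952
ΔR = 0.9952 − 0.931 = 0.0642

0.0642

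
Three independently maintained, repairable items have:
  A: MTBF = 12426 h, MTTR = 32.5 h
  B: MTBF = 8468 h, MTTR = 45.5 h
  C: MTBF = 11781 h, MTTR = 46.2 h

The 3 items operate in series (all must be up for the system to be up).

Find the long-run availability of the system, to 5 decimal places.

A(A) = MTBF/(MTBF+MTTR) = 12426/(12426+32.5) = 0.997391
A(B) = MTBF/(MTBF+MTTR) = 8468/(8468+45.5) = 0.994656
A(C) = MTBF/(MTBF+MTTR) = 11781/(11781+46.2) = 0.996094
Series availability: 0.997391 × 0.994656 × 0.996094 = 0.98819

0.98819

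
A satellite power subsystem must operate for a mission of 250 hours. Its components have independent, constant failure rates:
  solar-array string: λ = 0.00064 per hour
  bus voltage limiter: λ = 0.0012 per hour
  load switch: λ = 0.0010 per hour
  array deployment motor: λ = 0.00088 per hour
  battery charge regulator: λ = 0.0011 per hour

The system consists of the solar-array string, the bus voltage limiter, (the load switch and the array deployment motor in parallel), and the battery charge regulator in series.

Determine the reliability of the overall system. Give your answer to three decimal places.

0.459

R(solar-array string) = exp(−0.00064 × 250) = 0.85214
R(bus voltage limiter) = exp(−0.0012 × 250) = 0.74082
R(load switch) = exp(−0.0010 × 250) = 0.77880
R(array deployment motor) = exp(−0.00088 × 250) = 0.80252
R(battery charge regulator) = exp(−0.0011 × 250) = 0.75957
Parallel (load switch and array deployment motor): 1 − (1 − 0.77880)(1 − 0.80252) = 0.95632
Series (solar-array string, bus voltage limiter, [0.95632], and battery charge regulator): 0.85214 × 0.74082 × 0.95632 × 0.75957 = 0.459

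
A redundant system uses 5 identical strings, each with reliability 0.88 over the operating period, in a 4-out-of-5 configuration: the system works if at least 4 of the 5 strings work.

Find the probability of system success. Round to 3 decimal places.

0.888

R = Σ_{i=4}^{5} C(5,i) p^i (1−p)^{5−i} with p = 0.88
C(5,4)·0.88^4·0.12^1 = 0.35982
C(5,5)·0.88^5·0.12^0 = 0.52773
Sum = 0.888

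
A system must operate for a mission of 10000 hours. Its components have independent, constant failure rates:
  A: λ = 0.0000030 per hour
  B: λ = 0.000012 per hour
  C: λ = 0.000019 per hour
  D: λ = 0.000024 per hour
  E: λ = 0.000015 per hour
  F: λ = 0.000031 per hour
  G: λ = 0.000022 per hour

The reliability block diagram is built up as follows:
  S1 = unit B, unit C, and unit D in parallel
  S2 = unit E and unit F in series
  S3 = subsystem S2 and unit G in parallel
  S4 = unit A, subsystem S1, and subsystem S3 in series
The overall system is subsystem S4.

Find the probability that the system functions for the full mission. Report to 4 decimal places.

R(A) = exp(−0.0000030 × 10000) = 0.970446
R(B) = exp(−0.000012 × 10000) = 0.886920
R(C) = exp(−0.000019 × 10000) = 0.826959
R(D) = exp(−0.000024 × 10000) = 0.786628
R(E) = exp(−0.000015 × 10000) = 0.860708
R(F) = exp(−0.000031 × 10000) = 0.733447
R(G) = exp(−0.000022 × 10000) = 0.802519
Parallel (B, C, and D): 1 − (1 − 0.886920)(1 − 0.826959)(1 − 0.786628) = 0.995825
Series (E and F): 0.860708 × 0.733447 = 0.631284
Parallel ([0.631284] and G): 1 − (1 − 0.631284)(1 − 0.802519) = 0.927186
Series (A, [0.995825], and [0.927186]): 0.970446 × 0.995825 × 0.927186 = 0.8960

0.8960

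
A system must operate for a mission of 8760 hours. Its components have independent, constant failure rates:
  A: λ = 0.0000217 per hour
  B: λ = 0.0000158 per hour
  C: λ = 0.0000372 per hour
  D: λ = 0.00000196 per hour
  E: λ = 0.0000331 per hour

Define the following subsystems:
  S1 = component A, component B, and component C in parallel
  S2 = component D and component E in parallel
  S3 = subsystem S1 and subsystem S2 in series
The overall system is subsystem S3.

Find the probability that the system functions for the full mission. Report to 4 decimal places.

R(A) = exp(−0.0000217 × 8760) = 0.826883
R(B) = exp(−0.0000158 × 8760) = 0.870743
R(C) = exp(−0.0000372 × 8760) = 0.721898
R(D) = exp(−0.00000196 × 8760) = 0.982977
R(E) = exp(−0.0000331 × 8760) = 0.748296
Parallel (A, B, and C): 1 − (1 − 0.826883)(1 − 0.870743)(1 − 0.721898) = 0.993777
Parallel (D and E): 1 − (1 − 0.982977)(1 − 0.748296) = 0.995715
Series ([0.993777] and [0.995715]): 0.993777 × 0.995715 = 0.9895

0.9895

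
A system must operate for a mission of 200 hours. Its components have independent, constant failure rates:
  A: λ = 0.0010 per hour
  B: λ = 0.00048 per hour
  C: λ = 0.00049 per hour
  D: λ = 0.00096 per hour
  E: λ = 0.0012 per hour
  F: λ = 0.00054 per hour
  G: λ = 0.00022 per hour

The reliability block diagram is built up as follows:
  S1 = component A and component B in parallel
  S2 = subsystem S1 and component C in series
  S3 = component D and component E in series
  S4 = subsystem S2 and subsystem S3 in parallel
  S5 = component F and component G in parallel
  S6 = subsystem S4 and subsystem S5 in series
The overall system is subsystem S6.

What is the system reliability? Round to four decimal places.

0.9577

R(A) = exp(−0.0010 × 200) = 0.818731
R(B) = exp(−0.00048 × 200) = 0.908464
R(C) = exp(−0.00049 × 200) = 0.906649
R(D) = exp(−0.00096 × 200) = 0.825307
R(E) = exp(−0.0012 × 200) = 0.786628
R(F) = exp(−0.00054 × 200) = 0.897628
R(G) = exp(−0.00022 × 200) = 0.956954
Parallel (A and B): 1 − (1 − 0.818731)(1 − 0.908464) = 0.983407
Series ([0.983407] and C): 0.983407 × 0.906649 = 0.891605
Series (D and E): 0.825307 × 0.786628 = 0.649210
Parallel ([0.891605] and [0.649210]): 1 − (1 − 0.891605)(1 − 0.649210) = 0.961976
Parallel (F and G): 1 − (1 − 0.897628)(1 − 0.956954) = 0.995593
Series ([0.961976] and [0.995593]): 0.961976 × 0.995593 = 0.9577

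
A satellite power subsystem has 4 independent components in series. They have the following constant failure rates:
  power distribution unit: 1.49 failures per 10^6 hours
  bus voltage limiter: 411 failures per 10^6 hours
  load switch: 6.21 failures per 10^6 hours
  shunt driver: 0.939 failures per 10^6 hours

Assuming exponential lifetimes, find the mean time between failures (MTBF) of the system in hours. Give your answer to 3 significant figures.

2380

Series of exponential components: λ_sys = Σ λ_i
λ_sys = 0.00000149 + 0.000411 + 0.00000621 + 0.000000939 = 4.1964e-04 /h
MTBF = 1 / λ_sys = 2380 h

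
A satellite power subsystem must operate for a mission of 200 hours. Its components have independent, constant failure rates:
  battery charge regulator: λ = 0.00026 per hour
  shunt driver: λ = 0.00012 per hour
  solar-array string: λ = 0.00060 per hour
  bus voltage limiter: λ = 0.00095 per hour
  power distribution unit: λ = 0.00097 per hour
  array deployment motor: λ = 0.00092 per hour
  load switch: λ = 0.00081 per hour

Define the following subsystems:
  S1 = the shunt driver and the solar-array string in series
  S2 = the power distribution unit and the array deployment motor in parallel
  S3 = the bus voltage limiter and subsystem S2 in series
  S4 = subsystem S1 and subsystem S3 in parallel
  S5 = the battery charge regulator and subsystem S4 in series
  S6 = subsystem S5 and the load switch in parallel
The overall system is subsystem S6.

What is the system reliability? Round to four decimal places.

0.9887

R(battery charge regulator) = exp(−0.00026 × 200) = 0.949329
R(shunt driver) = exp(−0.00012 × 200) = 0.976286
R(solar-array string) = exp(−0.00060 × 200) = 0.886920
R(bus voltage limiter) = exp(−0.00095 × 200) = 0.826959
R(power distribution unit) = exp(−0.00097 × 200) = 0.823658
R(array deployment motor) = exp(−0.00092 × 200) = 0.831936
R(load switch) = exp(−0.00081 × 200) = 0.850441
Series (shunt driver and solar-array string): 0.976286 × 0.886920 = 0.865888
Parallel (power distribution unit and array deployment motor): 1 − (1 − 0.823658)(1 − 0.831936) = 0.970363
Series (bus voltage limiter and [0.970363]): 0.826959 × 0.970363 = 0.802450
Parallel ([0.865888] and [0.802450]): 1 − (1 − 0.865888)(1 − 0.802450) = 0.973506
Series (battery charge regulator and [0.973506]): 0.949329 × 0.973506 = 0.924177
Parallel ([0.924177] and load switch): 1 − (1 − 0.924177)(1 − 0.850441) = 0.9887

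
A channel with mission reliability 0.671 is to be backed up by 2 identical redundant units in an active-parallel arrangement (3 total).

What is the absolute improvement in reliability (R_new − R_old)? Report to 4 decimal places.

0.2934

R_before = 0.671
R_after = 1 − (1 − 0.671)^3 = 0.9644
ΔR = 0.9644 − 0.671 = 0.2934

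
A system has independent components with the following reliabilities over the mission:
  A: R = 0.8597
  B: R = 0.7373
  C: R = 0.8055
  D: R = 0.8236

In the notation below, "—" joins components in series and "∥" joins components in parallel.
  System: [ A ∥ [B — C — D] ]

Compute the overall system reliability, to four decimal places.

0.9283

Series (B, C, and D): 0.737300 × 0.805500 × 0.823600 = 0.489132
Parallel (A and [0.489132]): 1 − (1 − 0.859700)(1 − 0.489132) = 0.9283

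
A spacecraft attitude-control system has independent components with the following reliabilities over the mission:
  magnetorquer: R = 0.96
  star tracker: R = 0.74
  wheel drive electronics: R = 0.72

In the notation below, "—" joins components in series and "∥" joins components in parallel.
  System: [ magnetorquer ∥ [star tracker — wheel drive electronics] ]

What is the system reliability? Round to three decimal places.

Series (star tracker and wheel drive electronics): 0.74000 × 0.72000 = 0.53280
Parallel (magnetorquer and [0.53280]): 1 − (1 − 0.96000)(1 − 0.53280) = 0.981

0.981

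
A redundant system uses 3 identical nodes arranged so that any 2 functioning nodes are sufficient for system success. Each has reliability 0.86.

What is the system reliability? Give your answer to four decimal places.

R = Σ_{i=2}^{3} C(3,i) p^i (1−p)^{3−i} with p = 0.86
C(3,2)·0.86^2·0.14^1 = 0.310632
C(3,3)·0.86^3·0.14^0 = 0.636056
Sum = 0.9467

0.9467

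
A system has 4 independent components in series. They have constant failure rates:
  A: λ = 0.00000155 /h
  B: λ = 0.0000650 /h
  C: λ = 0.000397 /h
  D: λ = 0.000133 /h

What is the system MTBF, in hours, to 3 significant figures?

1680

Series of exponential components: λ_sys = Σ λ_i
λ_sys = 0.00000155 + 0.0000650 + 0.000397 + 0.000133 = 5.9655e-04 /h
MTBF = 1 / λ_sys = 1680 h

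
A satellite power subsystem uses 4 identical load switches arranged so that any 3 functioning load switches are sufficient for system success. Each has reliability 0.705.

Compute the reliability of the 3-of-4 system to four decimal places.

0.6605

R = Σ_{i=3}^{4} C(4,i) p^i (1−p)^{4−i} with p = 0.705
C(4,3)·0.705^3·0.295^1 = 0.413475
C(4,4)·0.705^4·0.295^0 = 0.247034
Sum = 0.6605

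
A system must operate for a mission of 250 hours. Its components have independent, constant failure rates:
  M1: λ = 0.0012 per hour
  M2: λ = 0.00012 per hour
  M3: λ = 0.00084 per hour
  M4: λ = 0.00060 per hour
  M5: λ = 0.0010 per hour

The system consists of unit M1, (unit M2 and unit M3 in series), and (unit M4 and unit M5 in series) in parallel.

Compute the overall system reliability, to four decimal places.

0.9818

R(M1) = exp(−0.0012 × 250) = 0.740818
R(M2) = exp(−0.00012 × 250) = 0.970446
R(M3) = exp(−0.00084 × 250) = 0.810584
R(M4) = exp(−0.00060 × 250) = 0.860708
R(M5) = exp(−0.0010 × 250) = 0.778801
Series (M2 and M3): 0.970446 × 0.810584 = 0.786628
Series (M4 and M5): 0.860708 × 0.778801 = 0.670320
Parallel (M1, [0.786628], and [0.670320]): 1 − (1 − 0.740818)(1 − 0.786628)(1 − 0.670320) = 0.9818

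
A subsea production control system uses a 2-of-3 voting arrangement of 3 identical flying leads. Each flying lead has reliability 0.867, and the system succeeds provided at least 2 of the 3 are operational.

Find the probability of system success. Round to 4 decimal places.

R = Σ_{i=2}^{3} C(3,i) p^i (1−p)^{3−i} with p = 0.867
C(3,2)·0.867^2·0.133^1 = 0.299924
C(3,3)·0.867^3·0.133^0 = 0.651714
Sum = 0.9516

0.9516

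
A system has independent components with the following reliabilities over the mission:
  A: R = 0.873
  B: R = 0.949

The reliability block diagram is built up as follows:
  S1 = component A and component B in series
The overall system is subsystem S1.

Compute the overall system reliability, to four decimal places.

Series (A and B): 0.873000 × 0.949000 = 0.8285

0.8285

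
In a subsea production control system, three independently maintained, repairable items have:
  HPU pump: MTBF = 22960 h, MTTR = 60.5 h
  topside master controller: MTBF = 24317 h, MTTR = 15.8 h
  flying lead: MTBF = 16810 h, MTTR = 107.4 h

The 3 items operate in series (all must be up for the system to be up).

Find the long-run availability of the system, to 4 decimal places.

A(HPU pump) = MTBF/(MTBF+MTTR) = 22960/(22960+60.5) = 0.997372
A(topside master controller) = MTBF/(MTBF+MTTR) = 24317/(24317+15.8) = 0.999351
A(flying lead) = MTBF/(MTBF+MTTR) = 16810/(16810+107.4) = 0.993652
Series availability: 0.997372 × 0.999351 × 0.993652 = 0.9904

0.9904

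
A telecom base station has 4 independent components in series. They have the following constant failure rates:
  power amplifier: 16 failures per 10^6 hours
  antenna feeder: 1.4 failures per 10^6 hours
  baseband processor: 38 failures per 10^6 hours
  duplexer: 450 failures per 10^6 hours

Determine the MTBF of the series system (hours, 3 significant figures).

Series of exponential components: λ_sys = Σ λ_i
λ_sys = 0.000016 + 0.0000014 + 0.000038 + 0.00045 = 5.0540e-04 /h
MTBF = 1 / λ_sys = 1980 h

1980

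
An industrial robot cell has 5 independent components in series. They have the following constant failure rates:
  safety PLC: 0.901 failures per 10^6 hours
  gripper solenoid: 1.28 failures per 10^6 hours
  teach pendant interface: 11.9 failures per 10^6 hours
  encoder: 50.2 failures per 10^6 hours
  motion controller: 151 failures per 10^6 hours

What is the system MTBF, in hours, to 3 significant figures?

4650

Series of exponential components: λ_sys = Σ λ_i
λ_sys = 0.000000901 + 0.00000128 + 0.0000119 + 0.0000502 + 0.000151 = 2.1528e-04 /h
MTBF = 1 / λ_sys = 4650 h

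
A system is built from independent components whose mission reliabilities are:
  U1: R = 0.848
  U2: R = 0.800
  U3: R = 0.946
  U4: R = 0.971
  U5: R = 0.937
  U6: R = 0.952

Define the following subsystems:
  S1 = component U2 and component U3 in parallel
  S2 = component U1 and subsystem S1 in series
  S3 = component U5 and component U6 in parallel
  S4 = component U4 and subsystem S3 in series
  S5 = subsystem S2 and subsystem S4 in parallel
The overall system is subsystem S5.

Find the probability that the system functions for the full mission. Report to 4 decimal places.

0.9949

Parallel (U2 and U3): 1 − (1 − 0.800000)(1 − 0.946000) = 0.989200
Series (U1 and [0.989200]): 0.848000 × 0.989200 = 0.838842
Parallel (U5 and U6): 1 − (1 − 0.937000)(1 − 0.952000) = 0.996976
Series (U4 and [0.996976]): 0.971000 × 0.996976 = 0.968064
Parallel ([0.838842] and [0.968064]): 1 − (1 − 0.838842)(1 − 0.968064) = 0.9949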